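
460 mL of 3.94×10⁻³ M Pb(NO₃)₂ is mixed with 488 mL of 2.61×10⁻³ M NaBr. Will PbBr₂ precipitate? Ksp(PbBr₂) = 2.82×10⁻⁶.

Total volume after mixing = 460 + 488 = 948 mL.
[Pb²⁺] = (3.94×10⁻³)(460)/948 = 1.91×10⁻³ M
[Br⁻] = (2.61×10⁻³)(488)/948 = 1.34×10⁻³ M
Q = [Pb²⁺][Br⁻]^2 = 3.45×10⁻⁹
Q = 3.45×10⁻⁹ < Ksp = 2.82×10⁻⁶, so the solution is unsaturated and no precipitate forms.

No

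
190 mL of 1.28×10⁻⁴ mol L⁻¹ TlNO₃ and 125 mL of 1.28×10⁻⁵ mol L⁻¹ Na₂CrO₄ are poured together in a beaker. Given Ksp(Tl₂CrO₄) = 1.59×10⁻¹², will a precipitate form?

No

After mixing, V = 190 mL + 125 mL = 315 mL.
[Tl⁺] = (1.28×10⁻⁴)(190)/315 = 7.72×10⁻⁵ mol L⁻¹
[CrO₄²⁻] = (1.28×10⁻⁵)(125)/315 = 5.08×10⁻⁶ mol L⁻¹
Q = [Tl⁺]^2[CrO₄²⁻] = 3.03×10⁻¹⁴
Q = 3.03×10⁻¹⁴ < Ksp = 1.59×10⁻¹², so the solution is unsaturated and no precipitate forms.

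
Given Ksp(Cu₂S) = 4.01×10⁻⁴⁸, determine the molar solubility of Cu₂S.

1.00×10⁻¹⁶ M

Cu₂S(s) ⇌ 2 Cu⁺(aq) + S²⁻(aq)
Call the molar solubility s, so that [Cu⁺] = 2s and [S²⁻] = s.
Ksp = [Cu⁺]^2[S²⁻] = (2s)^2 · s = 4s^3
4s^3 = 4.01×10⁻⁴⁸  ⇒  s^3 = 1.00×10⁻⁴⁸
Taking the 3rd root, s = 1.00×10⁻¹⁶ M.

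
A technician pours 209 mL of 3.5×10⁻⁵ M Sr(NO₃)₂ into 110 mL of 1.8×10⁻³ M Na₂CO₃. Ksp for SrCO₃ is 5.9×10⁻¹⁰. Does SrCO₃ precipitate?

Total volume after mixing = 209 + 110 = 319 mL.
[Sr²⁺] = (3.5×10⁻⁵)(209)/319 = 2.3×10⁻⁵ M
[CO₃²⁻] = (1.8×10⁻³)(110)/319 = 6.2×10⁻⁴ M
Q = [Sr²⁺][CO₃²⁻] = 1.4×10⁻⁸
Q = 1.4×10⁻⁸ > Ksp = 5.9×10⁻¹⁰, so the solution is supersaturated and SrCO₃ precipitates.

Yes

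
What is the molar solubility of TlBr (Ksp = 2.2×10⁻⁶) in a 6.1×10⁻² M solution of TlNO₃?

TlBr(s) ⇌ Tl⁺(aq) + Br⁻(aq)
With Tl⁺ already at 6.1×10⁻² M and s small, take [Tl⁺] ≈ 6.1×10⁻² M and [Br⁻] = s.
Ksp = [Tl⁺][Br⁻] = (6.1×10⁻²)s
s = 2.2×10⁻⁶ / (6.1×10⁻²) = 3.6×10⁻⁵
s = 3.6×10⁻⁵ M

3.6×10⁻⁵ M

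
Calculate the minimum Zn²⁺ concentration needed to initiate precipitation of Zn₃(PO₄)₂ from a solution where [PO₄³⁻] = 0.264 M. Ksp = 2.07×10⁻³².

6.67×10⁻¹¹ M

The threshold for precipitation is Q = Ksp.
Zn₃(PO₄)₂(s) ⇌ 3 Zn²⁺(aq) + 2 PO₄³⁻(aq)
Ksp = [Zn²⁺]^3[PO₄³⁻]^2 = [Zn²⁺]^3(0.264)^2
[Zn²⁺]^3 = 2.07×10⁻³² / (0.264)^2 = 2.97×10⁻³¹
[Zn²⁺] = 6.67×10⁻¹¹ M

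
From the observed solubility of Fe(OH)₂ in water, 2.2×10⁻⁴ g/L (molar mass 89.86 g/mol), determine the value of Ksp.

Ksp = 5.9×10⁻¹⁷

s = (2.2×10⁻⁴ g L⁻¹)/(89.86 g mol⁻¹) = 2.448×10⁻⁶ M
Fe(OH)₂(s) ⇌ Fe²⁺(aq) + 2 OH⁻(aq)
Let s be the molar solubility. Then [Fe²⁺] = s and [OH⁻] = 2s.
Ksp = [Fe²⁺][OH⁻]^2 = s · (2s)^2 = 4s^3
Ksp = 4 × (2.448×10⁻⁶)^3 = 5.9×10⁻¹⁷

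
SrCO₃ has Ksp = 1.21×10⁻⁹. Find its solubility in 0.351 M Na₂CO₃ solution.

SrCO₃(s) ⇌ Sr²⁺(aq) + CO₃²⁻(aq)
With CO₃²⁻ already at 0.351 M and s small, take [CO₃²⁻] ≈ 0.351 M and [Sr²⁺] = s.
Ksp = [Sr²⁺][CO₃²⁻] = s(0.351)
s = 1.21×10⁻⁹ / (0.351) = 3.45×10⁻⁹
s = 3.45×10⁻⁹ M

3.45×10⁻⁹ M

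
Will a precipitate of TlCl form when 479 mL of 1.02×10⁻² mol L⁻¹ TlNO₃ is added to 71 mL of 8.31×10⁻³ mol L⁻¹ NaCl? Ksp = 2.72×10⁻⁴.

Total volume after mixing = 479 + 71 = 550 mL.
[Tl⁺] = (1.02×10⁻²)(479)/550 = 8.88×10⁻³ mol L⁻¹
[Cl⁻] = (8.31×10⁻³)(71)/550 = 1.07×10⁻³ mol L⁻¹
Q = [Tl⁺][Cl⁻] = 9.53×10⁻⁶
Q < Ksp (9.53×10⁻⁶ vs 2.72×10⁻⁴); the solution remains unsaturated and no precipitate forms.

No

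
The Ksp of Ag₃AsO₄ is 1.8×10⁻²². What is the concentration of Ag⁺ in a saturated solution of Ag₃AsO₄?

4.8×10⁻⁶ M

Ag₃AsO₄(s) ⇌ 3 Ag⁺(aq) + AsO₄³⁻(aq)
If s mol/L of Ag₃AsO₄ dissolves, [Ag⁺] = 3s and [AsO₄³⁻] = s.
Ksp = [Ag⁺]^3[AsO₄³⁻] = (3s)^3 · s = 27s^4 = 1.8×10⁻²²
s = 1.6×10⁻⁶ mol L⁻¹
[Ag⁺] = 3s = 4.8×10⁻⁶ mol L⁻¹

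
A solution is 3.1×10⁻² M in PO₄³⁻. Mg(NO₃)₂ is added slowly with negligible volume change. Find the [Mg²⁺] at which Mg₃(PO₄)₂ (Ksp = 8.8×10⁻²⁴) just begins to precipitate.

2.1×10⁻⁷ M

Each salt precipitates once Q = Ksp for that salt.
Mg₃(PO₄)₂(s) ⇌ 3 Mg²⁺(aq) + 2 PO₄³⁻(aq)
Ksp = [Mg²⁺]^3[PO₄³⁻]^2 = [Mg²⁺]^3(3.1×10⁻²)^2
[Mg²⁺]^3 = 8.8×10⁻²⁴ / (3.1×10⁻²)^2 = 9.2×10⁻²¹
[Mg²⁺] = 2.1×10⁻⁷ M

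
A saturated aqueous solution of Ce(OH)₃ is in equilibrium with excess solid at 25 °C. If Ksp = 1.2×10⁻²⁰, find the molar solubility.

Ce(OH)₃(s) ⇌ Ce³⁺(aq) + 3 OH⁻(aq)
Let s be the molar solubility. Then [Ce³⁺] = s and [OH⁻] = 3s.
Ksp = [Ce³⁺][OH⁻]^3 = s · (3s)^3 = 27s^4
27s^4 = 1.2×10⁻²⁰  ⇒  s^4 = 4.4×10⁻²²
Taking the 4th root, s = 4.6×10⁻⁶ mol L⁻¹.

4.6×10⁻⁶ M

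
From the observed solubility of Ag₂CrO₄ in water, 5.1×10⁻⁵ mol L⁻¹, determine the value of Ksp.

Ksp = 5.3×10⁻¹³

Ag₂CrO₄(s) ⇌ 2 Ag⁺(aq) + CrO₄²⁻(aq)
With molar solubility s: [Ag⁺] = 2s, [CrO₄²⁻] = s.
Ksp = [Ag⁺]^2[CrO₄²⁻] = (2s)^2 · s = 4s^3
Ksp = 4 × (5.1×10⁻⁵)^3 = 5.3×10⁻¹³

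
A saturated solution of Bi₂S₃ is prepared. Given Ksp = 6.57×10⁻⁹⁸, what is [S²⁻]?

Bi₂S₃(s) ⇌ 2 Bi³⁺(aq) + 3 S²⁻(aq)
With molar solubility s: [Bi³⁺] = 2s, [S²⁻] = 3s.
Ksp = [Bi³⁺]^2[S²⁻]^3 = (2s)^2 · (3s)^3 = 108s^5 = 6.57×10⁻⁹⁸
s = 1.43×10⁻²⁰ M
[S²⁻] = 3s = 4.30×10⁻²⁰ M

4.30×10⁻²⁰ M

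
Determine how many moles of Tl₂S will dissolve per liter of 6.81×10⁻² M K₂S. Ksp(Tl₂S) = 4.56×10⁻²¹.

1.29×10⁻¹⁰ M

Tl₂S(s) ⇌ 2 Tl⁺(aq) + S²⁻(aq)
Let s be the solubility of Tl₂S here. The common ion gives [S²⁻] ≈ 6.81×10⁻² M, and [Tl⁺] = 2s.
Ksp = [Tl⁺]^2[S²⁻] = (2s)^2(6.81×10⁻²)
(2s)^2 = 4.56×10⁻²¹ / (6.81×10⁻²) = 6.70×10⁻²⁰
s = 1.29×10⁻¹⁰ M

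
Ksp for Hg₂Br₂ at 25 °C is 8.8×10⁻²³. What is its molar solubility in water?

2.8×10⁻⁸ M

Hg₂Br₂(s) ⇌ Hg₂²⁺(aq) + 2 Br⁻(aq)
Call the molar solubility s, so that [Hg₂²⁺] = s and [Br⁻] = 2s.
Ksp = [Hg₂²⁺][Br⁻]^2 = s · (2s)^2 = 4s^3
4s^3 = 8.8×10⁻²³  ⇒  s^3 = 2.2×10⁻²³
s = (2.2×10⁻²³)^(1/3) = 2.8×10⁻⁸ mol L⁻¹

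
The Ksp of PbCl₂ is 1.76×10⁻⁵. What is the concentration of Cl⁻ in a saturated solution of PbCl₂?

PbCl₂(s) ⇌ Pb²⁺(aq) + 2 Cl⁻(aq)
Let s be the molar solubility. Then [Pb²⁺] = s and [Cl⁻] = 2s.
Ksp = [Pb²⁺][Cl⁻]^2 = s · (2s)^2 = 4s^3 = 1.76×10⁻⁵
s = 1.64×10⁻² mol/L
[Cl⁻] = 2s = 3.28×10⁻² mol/L

3.28×10⁻² M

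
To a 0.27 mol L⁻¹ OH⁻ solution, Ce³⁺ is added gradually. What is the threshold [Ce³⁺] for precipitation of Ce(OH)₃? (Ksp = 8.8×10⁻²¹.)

The threshold for precipitation is Q = Ksp.
Ce(OH)₃(s) ⇌ Ce³⁺(aq) + 3 OH⁻(aq)
Ksp = [Ce³⁺][OH⁻]^3 = [Ce³⁺](0.27)^3
[Ce³⁺] = 8.8×10⁻²¹ / (0.27)^3 = 4.5×10⁻¹⁹
[Ce³⁺] = 4.5×10⁻¹⁹ mol L⁻¹

4.5×10⁻¹⁹ M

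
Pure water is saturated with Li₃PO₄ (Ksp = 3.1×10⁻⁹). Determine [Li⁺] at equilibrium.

9.8×10⁻³ M

Li₃PO₄(s) ⇌ 3 Li⁺(aq) + PO₄³⁻(aq)
If s mol/L of Li₃PO₄ dissolves, [Li⁺] = 3s and [PO₄³⁻] = s.
Ksp = [Li⁺]^3[PO₄³⁻] = (3s)^3 · s = 27s^4 = 3.1×10⁻⁹
s = 3.3×10⁻³ mol/L
[Li⁺] = 3s = 9.8×10⁻³ mol/L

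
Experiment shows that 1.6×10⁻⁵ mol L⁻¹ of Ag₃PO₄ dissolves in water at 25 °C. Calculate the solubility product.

Ag₃PO₄(s) ⇌ 3 Ag⁺(aq) + PO₄³⁻(aq)
For each mole of Ag₃PO₄ that dissolves per liter, [Ag⁺] = 3s and [PO₄³⁻] = s; let s denote this solubility.
Ksp = [Ag⁺]^3[PO₄³⁻] = (3s)^3 · s = 27s^4
Ksp = 27 × (1.6×10⁻⁵)^4 = 1.8×10⁻¹⁸

Ksp = 1.8×10⁻¹⁸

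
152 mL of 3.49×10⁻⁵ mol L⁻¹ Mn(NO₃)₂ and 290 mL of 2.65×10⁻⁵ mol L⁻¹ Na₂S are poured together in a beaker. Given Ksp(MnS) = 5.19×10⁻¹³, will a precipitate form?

Yes

Total volume after mixing = 152 + 290 = 442 mL.
[Mn²⁺] = (3.49×10⁻⁵)(152)/442 = 1.20×10⁻⁵ mol L⁻¹
[S²⁻] = (2.65×10⁻⁵)(290)/442 = 1.74×10⁻⁵ mol L⁻¹
Q = [Mn²⁺][S²⁻] = 2.09×10⁻¹⁰
Since Q (2.09×10⁻¹⁰) exceeds Ksp (5.19×10⁻¹³), MnS will precipitate.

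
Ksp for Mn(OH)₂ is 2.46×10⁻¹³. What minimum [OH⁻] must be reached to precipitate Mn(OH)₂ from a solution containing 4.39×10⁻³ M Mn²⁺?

7.49×10⁻⁶ M

The threshold for precipitation is Q = Ksp.
Mn(OH)₂(s) ⇌ Mn²⁺(aq) + 2 OH⁻(aq)
Ksp = [Mn²⁺][OH⁻]^2 = [OH⁻]^2(4.39×10⁻³)
[OH⁻]^2 = 2.46×10⁻¹³ / (4.39×10⁻³) = 5.60×10⁻¹¹
[OH⁻] = 7.49×10⁻⁶ M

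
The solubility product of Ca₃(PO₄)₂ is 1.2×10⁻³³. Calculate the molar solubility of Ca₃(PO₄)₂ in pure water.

1.0×10⁻⁷ M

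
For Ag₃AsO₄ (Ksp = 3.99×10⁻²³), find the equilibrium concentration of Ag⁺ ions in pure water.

Ag₃AsO₄(s) ⇌ 3 Ag⁺(aq) + AsO₄³⁻(aq)
With molar solubility s: [Ag⁺] = 3s, [AsO₄³⁻] = s.
Ksp = [Ag⁺]^3[AsO₄³⁻] = (3s)^3 · s = 27s^4 = 3.99×10⁻²³
s = 1.10×10⁻⁶ mol/L
[Ag⁺] = 3s = 3.31×10⁻⁶ mol/L

3.31×10⁻⁶ M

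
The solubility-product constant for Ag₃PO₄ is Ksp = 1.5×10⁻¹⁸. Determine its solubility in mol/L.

Ag₃PO₄(s) ⇌ 3 Ag⁺(aq) + PO₄³⁻(aq)
Call the molar solubility s, so that [Ag⁺] = 3s and [PO₄³⁻] = s.
Ksp = [Ag⁺]^3[PO₄³⁻] = (3s)^3 · s = 27s^4
27s^4 = 1.5×10⁻¹⁸  ⇒  s^4 = 5.6×10⁻²⁰
s = 1.5×10⁻⁵ mol/L

1.5×10⁻⁵ M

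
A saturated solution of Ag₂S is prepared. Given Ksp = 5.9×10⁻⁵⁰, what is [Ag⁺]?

4.9×10⁻¹⁷ M

Ag₂S(s) ⇌ 2 Ag⁺(aq) + S²⁻(aq)
For each mole of Ag₂S that dissolves per liter, [Ag⁺] = 2s and [S²⁻] = s; let s denote this solubility.
Ksp = [Ag⁺]^2[S²⁻] = (2s)^2 · s = 4s^3 = 5.9×10⁻⁵⁰
s = 2.5×10⁻¹⁷ mol/L
[Ag⁺] = 2s = 4.9×10⁻¹⁷ mol/L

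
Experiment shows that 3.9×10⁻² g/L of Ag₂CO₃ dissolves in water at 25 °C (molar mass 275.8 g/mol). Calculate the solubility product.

Molar solubility s = (3.9×10⁻² g/L) / (275.8 g/mol) = 1.414×10⁻⁴ mol/L
Ag₂CO₃(s) ⇌ 2 Ag⁺(aq) + CO₃²⁻(aq)
With molar solubility s: [Ag⁺] = 2s, [CO₃²⁻] = s.
Ksp = [Ag⁺]^2[CO₃²⁻] = (2s)^2 · s = 4s^3
Ksp = 4 × (1.414×10⁻⁴)^3 = 1.1×10⁻¹¹

Ksp = 1.1×10⁻¹¹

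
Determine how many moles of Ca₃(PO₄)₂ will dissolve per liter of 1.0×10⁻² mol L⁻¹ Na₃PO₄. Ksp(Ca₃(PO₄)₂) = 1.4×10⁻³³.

Ca₃(PO₄)₂(s) ⇌ 3 Ca²⁺(aq) + 2 PO₄³⁻(aq)
PO₄³⁻ is already present at 1.0×10⁻² mol L⁻¹. If s mol/L of Ca₃(PO₄)₂ dissolves, [Ca²⁺] = 3s while [PO₄³⁻] ≈ 1.0×10⁻² mol L⁻¹.
Ksp = [Ca²⁺]^3[PO₄³⁻]^2 = (3s)^3(1.0×10⁻²)^2
(3s)^3 = 1.4×10⁻³³ / (1.0×10⁻²)^2 = 1.4×10⁻²⁹
s = 8.0×10⁻¹¹ mol L⁻¹

8.0×10⁻¹¹ M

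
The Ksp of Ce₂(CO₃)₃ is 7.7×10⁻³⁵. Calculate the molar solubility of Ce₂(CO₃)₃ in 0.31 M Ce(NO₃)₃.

3.1×10⁻¹² M

Ce₂(CO₃)₃(s) ⇌ 2 Ce³⁺(aq) + 3 CO₃²⁻(aq)
With Ce³⁺ already at 0.31 M and s small, take [Ce³⁺] ≈ 0.31 M and [CO₃²⁻] = 3s.
Ksp = [Ce³⁺]^2[CO₃²⁻]^3 = (0.31)^2(3s)^3
(3s)^3 = 7.7×10⁻³⁵ / (0.31)^2 = 8.0×10⁻³⁴
s = 3.1×10⁻¹² M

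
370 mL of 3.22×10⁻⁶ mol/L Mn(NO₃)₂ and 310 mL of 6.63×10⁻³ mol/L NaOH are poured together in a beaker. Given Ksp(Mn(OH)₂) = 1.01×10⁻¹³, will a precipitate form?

Yes

Total volume after mixing = 370 + 310 = 680 mL.
[Mn²⁺] = (3.22×10⁻⁶)(370)/680 = 1.75×10⁻⁶ mol/L
[OH⁻] = (6.63×10⁻³)(310)/680 = 3.02×10⁻³ mol/L
Q = [Mn²⁺][OH⁻]^2 = 1.60×10⁻¹¹
Because Q > Ksp (1.60×10⁻¹¹ vs 1.01×10⁻¹³), a precipitate of Mn(OH)₂ forms.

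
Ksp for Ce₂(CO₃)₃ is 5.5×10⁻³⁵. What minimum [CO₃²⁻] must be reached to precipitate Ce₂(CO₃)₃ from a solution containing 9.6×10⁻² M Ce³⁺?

1.8×10⁻¹¹ M

Precipitation begins when Q = Ksp.
Ce₂(CO₃)₃(s) ⇌ 2 Ce³⁺(aq) + 3 CO₃²⁻(aq)
Ksp = [Ce³⁺]^2[CO₃²⁻]^3 = [CO₃²⁻]^3(9.6×10⁻²)^2
[CO₃²⁻]^3 = 5.5×10⁻³⁵ / (9.6×10⁻²)^2 = 6.0×10⁻³³
[CO₃²⁻] = 1.8×10⁻¹¹ M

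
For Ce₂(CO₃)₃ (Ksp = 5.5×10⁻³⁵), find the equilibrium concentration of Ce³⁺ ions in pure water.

1.1×10⁻⁷ M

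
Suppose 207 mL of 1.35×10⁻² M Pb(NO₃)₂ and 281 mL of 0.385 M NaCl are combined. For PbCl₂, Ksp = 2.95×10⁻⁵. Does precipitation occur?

Yes

The combined volume is 488 mL.
[Pb²⁺] = (1.35×10⁻²)(207)/488 = 5.73×10⁻³ M
[Cl⁻] = (0.385)(281)/488 = 0.222 M
Q = [Pb²⁺][Cl⁻]^2 = 2.81×10⁻⁴
Q = 2.81×10⁻⁴ > Ksp = 2.95×10⁻⁵, so the solution is supersaturated and PbCl₂ precipitates.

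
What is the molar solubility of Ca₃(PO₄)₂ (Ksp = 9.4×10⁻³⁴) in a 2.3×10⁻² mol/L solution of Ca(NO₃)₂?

Ca₃(PO₄)₂(s) ⇌ 3 Ca²⁺(aq) + 2 PO₄³⁻(aq)
Let s be the solubility of Ca₃(PO₄)₂ here. The common ion gives [Ca²⁺] ≈ 2.3×10⁻² mol/L, and [PO₄³⁻] = 2s.
Ksp = [Ca²⁺]^3[PO₄³⁻]^2 = (2.3×10⁻²)^3(2s)^2
(2s)^2 = 9.4×10⁻³⁴ / (2.3×10⁻²)^3 = 7.7×10⁻²⁹
s = 4.4×10⁻¹⁵ mol/L

4.4×10⁻¹⁵ M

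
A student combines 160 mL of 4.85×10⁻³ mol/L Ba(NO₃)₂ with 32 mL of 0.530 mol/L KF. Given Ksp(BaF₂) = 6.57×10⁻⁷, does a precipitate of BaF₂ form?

Yes

The combined volume is 192 mL.
[Ba²⁺] = (4.85×10⁻³)(160)/192 = 4.04×10⁻³ mol/L
[F⁻] = (0.530)(32)/192 = 8.83×10⁻² mol/L
Q = [Ba²⁺][F⁻]^2 = 3.15×10⁻⁵
Since Q (3.15×10⁻⁵) exceeds Ksp (6.57×10⁻⁷), BaF₂ will precipitate.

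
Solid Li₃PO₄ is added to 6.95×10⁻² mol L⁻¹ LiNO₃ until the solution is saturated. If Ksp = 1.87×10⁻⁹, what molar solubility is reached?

5.57×10⁻⁶ M

Li₃PO₄(s) ⇌ 3 Li⁺(aq) + PO₄³⁻(aq)
The solution already contains Li⁺ at 6.95×10⁻² mol L⁻¹. Let s be the molar solubility of Li₃PO₄.
[Li⁺] ≈ 6.95×10⁻² mol L⁻¹ (common ion dominates); [PO₄³⁻] = s.
Ksp = [Li⁺]^3[PO₄³⁻] = (6.95×10⁻²)^3s
s = 1.87×10⁻⁹ / (6.95×10⁻²)^3 = 5.57×10⁻⁶
s = 5.57×10⁻⁶ mol L⁻¹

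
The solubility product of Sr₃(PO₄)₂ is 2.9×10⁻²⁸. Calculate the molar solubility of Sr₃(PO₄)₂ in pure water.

1.2×10⁻⁶ M

Sr₃(PO₄)₂(s) ⇌ 3 Sr²⁺(aq) + 2 PO₄³⁻(aq)
Call the molar solubility s, so that [Sr²⁺] = 3s and [PO₄³⁻] = 2s.
Ksp = [Sr²⁺]^3[PO₄³⁻]^2 = (3s)^3 · (2s)^2 = 108s^5
108s^5 = 2.9×10⁻²⁸  ⇒  s^5 = 2.7×10⁻³⁰
s = (2.7×10⁻³⁰)^(1/5) = 1.2×10⁻⁶ M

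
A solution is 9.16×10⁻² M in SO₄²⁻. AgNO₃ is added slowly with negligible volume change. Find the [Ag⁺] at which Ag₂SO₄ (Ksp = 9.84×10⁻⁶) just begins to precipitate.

1.04×10⁻² M

Precipitation begins when Q = Ksp.
Ag₂SO₄(s) ⇌ 2 Ag⁺(aq) + SO₄²⁻(aq)
Ksp = [Ag⁺]^2[SO₄²⁻] = [Ag⁺]^2(9.16×10⁻²)
[Ag⁺]^2 = 9.84×10⁻⁶ / (9.16×10⁻²) = 1.07×10⁻⁴
[Ag⁺] = 1.04×10⁻² M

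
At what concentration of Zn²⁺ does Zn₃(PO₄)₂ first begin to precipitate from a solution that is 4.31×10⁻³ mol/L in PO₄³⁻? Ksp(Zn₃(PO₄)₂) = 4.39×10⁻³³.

6.18×10⁻¹⁰ M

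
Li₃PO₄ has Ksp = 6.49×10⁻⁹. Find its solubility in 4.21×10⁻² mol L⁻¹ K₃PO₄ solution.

1.79×10⁻³ M

Li₃PO₄(s) ⇌ 3 Li⁺(aq) + PO₄³⁻(aq)
PO₄³⁻ is already present at 4.21×10⁻² mol L⁻¹. If s mol/L of Li₃PO₄ dissolves, [Li⁺] = 3s while [PO₄³⁻] ≈ 4.21×10⁻² mol L⁻¹.
Ksp = [Li⁺]^3[PO₄³⁻] = (3s)^3(4.21×10⁻²)
(3s)^3 = 6.49×10⁻⁹ / (4.21×10⁻²) = 1.54×10⁻⁷
s = 1.79×10⁻³ mol L⁻¹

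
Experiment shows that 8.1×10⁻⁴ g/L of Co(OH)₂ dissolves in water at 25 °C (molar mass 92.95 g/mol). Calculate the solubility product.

Ksp = 2.6×10⁻¹⁵

s = (8.1×10⁻⁴ g L⁻¹)/(92.95 g mol⁻¹) = 8.714×10⁻⁶ M
Co(OH)₂(s) ⇌ Co²⁺(aq) + 2 OH⁻(aq)
Call the molar solubility s, so that [Co²⁺] = s and [OH⁻] = 2s.
Ksp = [Co²⁺][OH⁻]^2 = s · (2s)^2 = 4s^3
Ksp = 4 × (8.714×10⁻⁶)^3 = 2.6×10⁻¹⁵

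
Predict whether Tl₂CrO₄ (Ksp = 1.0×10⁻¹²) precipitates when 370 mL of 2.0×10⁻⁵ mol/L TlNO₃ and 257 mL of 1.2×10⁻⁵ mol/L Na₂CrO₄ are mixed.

After mixing, V = 370 mL + 257 mL = 627 mL.
[Tl⁺] = (2.0×10⁻⁵)(370)/627 = 1.2×10⁻⁵ mol/L
[CrO₄²⁻] = (1.2×10⁻⁵)(257)/627 = 4.9×10⁻⁶ mol/L
Q = [Tl⁺]^2[CrO₄²⁻] = 6.9×10⁻¹⁶
Since Q (6.9×10⁻¹⁶) is less than Ksp (1.0×10⁻¹²), no Tl₂CrO₄ precipitates.

No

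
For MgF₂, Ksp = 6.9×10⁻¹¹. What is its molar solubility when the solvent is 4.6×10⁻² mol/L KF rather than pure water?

MgF₂(s) ⇌ Mg²⁺(aq) + 2 F⁻(aq)
The solution already contains F⁻ at 4.6×10⁻² mol/L. Let s be the molar solubility of MgF₂.
[F⁻] ≈ 4.6×10⁻² mol/L (common ion dominates); [Mg²⁺] = s.
Ksp = [Mg²⁺][F⁻]^2 = s(4.6×10⁻²)^2
s = 6.9×10⁻¹¹ / (4.6×10⁻²)^2 = 3.3×10⁻⁸
s = 3.3×10⁻⁸ mol/L

3.3×10⁻⁸ M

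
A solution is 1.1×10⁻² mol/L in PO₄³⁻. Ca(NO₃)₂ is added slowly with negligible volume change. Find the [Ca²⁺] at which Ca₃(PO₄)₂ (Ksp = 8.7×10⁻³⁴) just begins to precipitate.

1.9×10⁻¹⁰ M

Each salt precipitates once Q = Ksp for that salt.
Ca₃(PO₄)₂(s) ⇌ 3 Ca²⁺(aq) + 2 PO₄³⁻(aq)
Ksp = [Ca²⁺]^3[PO₄³⁻]^2 = [Ca²⁺]^3(1.1×10⁻²)^2
[Ca²⁺]^3 = 8.7×10⁻³⁴ / (1.1×10⁻²)^2 = 7.2×10⁻³⁰
[Ca²⁺] = 1.9×10⁻¹⁰ mol/L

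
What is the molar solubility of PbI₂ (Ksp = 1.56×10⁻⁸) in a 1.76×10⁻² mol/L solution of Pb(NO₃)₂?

PbI₂(s) ⇌ Pb²⁺(aq) + 2 I⁻(aq)
Let s be the solubility of PbI₂ here. The common ion gives [Pb²⁺] ≈ 1.76×10⁻² mol/L, and [I⁻] = 2s.
Ksp = [Pb²⁺][I⁻]^2 = (1.76×10⁻²)(2s)^2
(2s)^2 = 1.56×10⁻⁸ / (1.76×10⁻²) = 8.86×10⁻⁷
s = 4.71×10⁻⁴ mol/L

4.71×10⁻⁴ M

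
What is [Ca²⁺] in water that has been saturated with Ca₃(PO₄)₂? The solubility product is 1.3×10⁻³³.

3.1×10⁻⁷ M

Ca₃(PO₄)₂(s) ⇌ 3 Ca²⁺(aq) + 2 PO₄³⁻(aq)
Call the molar solubility s, so that [Ca²⁺] = 3s and [PO₄³⁻] = 2s.
Ksp = [Ca²⁺]^3[PO₄³⁻]^2 = (3s)^3 · (2s)^2 = 108s^5 = 1.3×10⁻³³
s = 1.0×10⁻⁷ M
[Ca²⁺] = 3s = 3.1×10⁻⁷ M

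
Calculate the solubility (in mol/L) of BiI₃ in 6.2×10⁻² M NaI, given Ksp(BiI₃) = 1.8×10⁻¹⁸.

7.6×10⁻¹⁵ M

BiI₃(s) ⇌ Bi³⁺(aq) + 3 I⁻(aq)
I⁻ is already present at 6.2×10⁻² M. If s mol/L of BiI₃ dissolves, [Bi³⁺] = s while [I⁻] ≈ 6.2×10⁻² M.
Ksp = [Bi³⁺][I⁻]^3 = s(6.2×10⁻²)^3
s = 1.8×10⁻¹⁸ / (6.2×10⁻²)^3 = 7.6×10⁻¹⁵
s = 7.6×10⁻¹⁵ M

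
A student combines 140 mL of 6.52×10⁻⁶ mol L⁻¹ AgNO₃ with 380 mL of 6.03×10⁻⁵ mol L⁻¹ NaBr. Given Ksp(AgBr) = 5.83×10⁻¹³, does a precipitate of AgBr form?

The combined volume is 520 mL.
[Ag⁺] = (6.52×10⁻⁶)(140)/520 = 1.76×10⁻⁶ mol L⁻¹
[Br⁻] = (6.03×10⁻⁵)(380)/520 = 4.41×10⁻⁵ mol L⁻¹
Q = [Ag⁺][Br⁻] = 7.74×10⁻¹¹
Since Q (7.74×10⁻¹¹) exceeds Ksp (5.83×10⁻¹³), AgBr will precipitate.

Yes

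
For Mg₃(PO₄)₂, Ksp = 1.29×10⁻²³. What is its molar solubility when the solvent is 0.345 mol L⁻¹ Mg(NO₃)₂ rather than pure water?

Mg₃(PO₄)₂(s) ⇌ 3 Mg²⁺(aq) + 2 PO₄³⁻(aq)
With Mg²⁺ already at 0.345 mol L⁻¹ and s small, take [Mg²⁺] ≈ 0.345 mol L⁻¹ and [PO₄³⁻] = 2s.
Ksp = [Mg²⁺]^3[PO₄³⁻]^2 = (0.345)^3(2s)^2
(2s)^2 = 1.29×10⁻²³ / (0.345)^3 = 3.14×10⁻²²
s = 8.86×10⁻¹² mol L⁻¹

8.86×10⁻¹² M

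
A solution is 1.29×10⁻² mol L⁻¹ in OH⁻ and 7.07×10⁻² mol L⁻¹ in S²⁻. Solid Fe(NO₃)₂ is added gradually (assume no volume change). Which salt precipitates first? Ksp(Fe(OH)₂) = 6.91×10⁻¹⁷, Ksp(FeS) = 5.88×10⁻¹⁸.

FeS

A salt starts to precipitate once the ion product Q reaches its Ksp.
For Fe(OH)₂: [Fe²⁺] = (Ksp/[OH⁻]^2) = 4.15×10⁻¹³ mol L⁻¹
For FeS: [Fe²⁺] = (Ksp/[S²⁻]) = 8.32×10⁻¹⁷ mol L⁻¹
The smaller threshold [Fe²⁺] is reached first, so FeS precipitates first.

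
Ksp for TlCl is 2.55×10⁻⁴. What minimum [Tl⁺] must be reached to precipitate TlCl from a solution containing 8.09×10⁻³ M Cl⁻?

A salt starts to precipitate once the ion product Q reaches its Ksp.
TlCl(s) ⇌ Tl⁺(aq) + Cl⁻(aq)
Ksp = [Tl⁺][Cl⁻] = [Tl⁺](8.09×10⁻³)
[Tl⁺] = 2.55×10⁻⁴ / (8.09×10⁻³) = 3.15×10⁻²
[Tl⁺] = 3.15×10⁻² M

3.15×10⁻² M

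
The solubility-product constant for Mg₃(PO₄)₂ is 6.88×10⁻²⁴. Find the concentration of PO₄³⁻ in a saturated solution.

1.83×10⁻⁵ M

Mg₃(PO₄)₂(s) ⇌ 3 Mg²⁺(aq) + 2 PO₄³⁻(aq)
Let s be the molar solubility. Then [Mg²⁺] = 3s and [PO₄³⁻] = 2s.
Ksp = [Mg²⁺]^3[PO₄³⁻]^2 = (3s)^3 · (2s)^2 = 108s^5 = 6.88×10⁻²⁴
s = 9.14×10⁻⁶ mol L⁻¹
[PO₄³⁻] = 2s = 1.83×10⁻⁵ mol L⁻¹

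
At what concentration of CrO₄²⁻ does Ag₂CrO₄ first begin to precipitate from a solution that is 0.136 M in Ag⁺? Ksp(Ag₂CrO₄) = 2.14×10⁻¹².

1.16×10⁻¹⁰ M

Precipitation of each salt begins when its ion product equals Ksp.
Ag₂CrO₄(s) ⇌ 2 Ag⁺(aq) + CrO₄²⁻(aq)
Ksp = [Ag⁺]^2[CrO₄²⁻] = [CrO₄²⁻](0.136)^2
[CrO₄²⁻] = 2.14×10⁻¹² / (0.136)^2 = 1.16×10⁻¹⁰
[CrO₄²⁻] = 1.16×10⁻¹⁰ M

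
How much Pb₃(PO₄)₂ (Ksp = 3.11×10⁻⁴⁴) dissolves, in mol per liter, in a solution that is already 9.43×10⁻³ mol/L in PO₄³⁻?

Pb₃(PO₄)₂(s) ⇌ 3 Pb²⁺(aq) + 2 PO₄³⁻(aq)
With PO₄³⁻ already at 9.43×10⁻³ mol/L and s small, take [PO₄³⁻] ≈ 9.43×10⁻³ mol/L and [Pb²⁺] = 3s.
Ksp = [Pb²⁺]^3[PO₄³⁻]^2 = (3s)^3(9.43×10⁻³)^2
(3s)^3 = 3.11×10⁻⁴⁴ / (9.43×10⁻³)^2 = 3.50×10⁻⁴⁰
s = 2.35×10⁻¹⁴ mol/L

2.35×10⁻¹⁴ M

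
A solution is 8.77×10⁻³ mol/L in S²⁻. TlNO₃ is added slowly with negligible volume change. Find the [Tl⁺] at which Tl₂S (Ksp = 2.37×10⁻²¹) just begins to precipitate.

5.20×10⁻¹⁰ M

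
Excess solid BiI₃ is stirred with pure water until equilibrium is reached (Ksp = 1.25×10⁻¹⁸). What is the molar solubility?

1.47×10⁻⁵ M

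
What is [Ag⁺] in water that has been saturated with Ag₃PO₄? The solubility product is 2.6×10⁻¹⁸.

Ag₃PO₄(s) ⇌ 3 Ag⁺(aq) + PO₄³⁻(aq)
Let s be the molar solubility. Then [Ag⁺] = 3s and [PO₄³⁻] = s.
Ksp = [Ag⁺]^3[PO₄³⁻] = (3s)^3 · s = 27s^4 = 2.6×10⁻¹⁸
s = 1.8×10⁻⁵ mol L⁻¹
[Ag⁺] = 3s = 5.3×10⁻⁵ mol L⁻¹

5.3×10⁻⁵ M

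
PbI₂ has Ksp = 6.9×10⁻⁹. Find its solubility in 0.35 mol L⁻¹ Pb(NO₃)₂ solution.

7.0×10⁻⁵ M

PbI₂(s) ⇌ Pb²⁺(aq) + 2 I⁻(aq)
Pb²⁺ is already present at 0.35 mol L⁻¹. If s mol/L of PbI₂ dissolves, [I⁻] = 2s while [Pb²⁺] ≈ 0.35 mol L⁻¹.
Ksp = [Pb²⁺][I⁻]^2 = (0.35)(2s)^2
(2s)^2 = 6.9×10⁻⁹ / (0.35) = 2.0×10⁻⁸
s = 7.0×10⁻⁵ mol L⁻¹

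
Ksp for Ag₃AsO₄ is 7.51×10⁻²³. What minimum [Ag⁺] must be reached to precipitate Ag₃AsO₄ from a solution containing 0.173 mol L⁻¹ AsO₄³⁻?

7.57×10⁻⁸ M

A salt starts to precipitate once the ion product Q reaches its Ksp.
Ag₃AsO₄(s) ⇌ 3 Ag⁺(aq) + AsO₄³⁻(aq)
Ksp = [Ag⁺]^3[AsO₄³⁻] = [Ag⁺]^3(0.173)
[Ag⁺]^3 = 7.51×10⁻²³ / (0.173) = 4.34×10⁻²²
[Ag⁺] = 7.57×10⁻⁸ mol L⁻¹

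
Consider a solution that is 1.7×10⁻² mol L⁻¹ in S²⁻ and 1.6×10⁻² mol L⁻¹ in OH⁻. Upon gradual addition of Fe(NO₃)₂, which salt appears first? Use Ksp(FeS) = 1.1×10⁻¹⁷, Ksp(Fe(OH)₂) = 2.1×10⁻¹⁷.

FeS

Precipitation begins when Q = Ksp.
For FeS: [Fe²⁺] = (Ksp/[S²⁻]) = 6.5×10⁻¹⁶ mol L⁻¹
For Fe(OH)₂: [Fe²⁺] = (Ksp/[OH⁻]^2) = 8.2×10⁻¹⁴ mol L⁻¹
The smaller threshold [Fe²⁺] is reached first, so FeS precipitates first.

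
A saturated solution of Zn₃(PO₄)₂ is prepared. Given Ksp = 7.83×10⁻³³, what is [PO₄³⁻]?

Zn₃(PO₄)₂(s) ⇌ 3 Zn²⁺(aq) + 2 PO₄³⁻(aq)
Call the molar solubility s, so that [Zn²⁺] = 3s and [PO₄³⁻] = 2s.
Ksp = [Zn²⁺]^3[PO₄³⁻]^2 = (3s)^3 · (2s)^2 = 108s^5 = 7.83×10⁻³³
s = 1.49×10⁻⁷ mol L⁻¹
[PO₄³⁻] = 2s = 2.97×10⁻⁷ mol L⁻¹

2.97×10⁻⁷ M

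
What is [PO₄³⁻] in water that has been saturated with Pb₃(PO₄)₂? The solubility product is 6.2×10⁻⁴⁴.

Pb₃(PO₄)₂(s) ⇌ 3 Pb²⁺(aq) + 2 PO₄³⁻(aq)
Let s be the molar solubility. Then [Pb²⁺] = 3s and [PO₄³⁻] = 2s.
Ksp = [Pb²⁺]^3[PO₄³⁻]^2 = (3s)^3 · (2s)^2 = 108s^5 = 6.2×10⁻⁴⁴
s = 8.9×10⁻¹⁰ mol/L
[PO₄³⁻] = 2s = 1.8×10⁻⁹ mol/L

1.8×10⁻⁹ M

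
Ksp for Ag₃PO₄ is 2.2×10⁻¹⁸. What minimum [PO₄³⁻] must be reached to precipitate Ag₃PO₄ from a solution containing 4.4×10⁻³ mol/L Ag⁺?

2.6×10⁻¹¹ M

A salt starts to precipitate once the ion product Q reaches its Ksp.
Ag₃PO₄(s) ⇌ 3 Ag⁺(aq) + PO₄³⁻(aq)
Ksp = [Ag⁺]^3[PO₄³⁻] = [PO₄³⁻](4.4×10⁻³)^3
[PO₄³⁻] = 2.2×10⁻¹⁸ / (4.4×10⁻³)^3 = 2.6×10⁻¹¹
[PO₄³⁻] = 2.6×10⁻¹¹ mol/L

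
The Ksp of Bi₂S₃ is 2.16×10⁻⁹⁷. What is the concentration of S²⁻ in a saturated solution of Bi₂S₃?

Bi₂S₃(s) ⇌ 2 Bi³⁺(aq) + 3 S²⁻(aq)
With molar solubility s: [Bi³⁺] = 2s, [S²⁻] = 3s.
Ksp = [Bi³⁺]^2[S²⁻]^3 = (2s)^2 · (3s)^3 = 108s^5 = 2.16×10⁻⁹⁷
s = 1.82×10⁻²⁰ mol/L
[S²⁻] = 3s = 5.46×10⁻²⁰ mol/L

5.46×10⁻²⁰ M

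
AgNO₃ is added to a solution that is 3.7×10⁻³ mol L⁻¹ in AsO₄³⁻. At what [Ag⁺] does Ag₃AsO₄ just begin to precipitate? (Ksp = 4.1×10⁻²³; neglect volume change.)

2.2×10⁻⁷ M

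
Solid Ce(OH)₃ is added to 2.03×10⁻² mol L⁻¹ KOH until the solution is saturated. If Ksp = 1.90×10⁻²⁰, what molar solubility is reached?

2.27×10⁻¹⁵ M

Ce(OH)₃(s) ⇌ Ce³⁺(aq) + 3 OH⁻(aq)
The solution already contains OH⁻ at 2.03×10⁻² mol L⁻¹. Let s be the molar solubility of Ce(OH)₃.
[OH⁻] ≈ 2.03×10⁻² mol L⁻¹ (common ion dominates); [Ce³⁺] = s.
Ksp = [Ce³⁺][OH⁻]^3 = s(2.03×10⁻²)^3
s = 1.90×10⁻²⁰ / (2.03×10⁻²)^3 = 2.27×10⁻¹⁵
s = 2.27×10⁻¹⁵ mol L⁻¹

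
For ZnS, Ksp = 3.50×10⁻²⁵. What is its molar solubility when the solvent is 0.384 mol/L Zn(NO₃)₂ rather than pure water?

ZnS(s) ⇌ Zn²⁺(aq) + S²⁻(aq)
Zn²⁺ is already present at 0.384 mol/L. If s mol/L of ZnS dissolves, [S²⁻] = s while [Zn²⁺] ≈ 0.384 mol/L.
Ksp = [Zn²⁺][S²⁻] = (0.384)s
s = 3.50×10⁻²⁵ / (0.384) = 9.11×10⁻²⁵
s = 9.11×10⁻²⁵ mol/L

9.11×10⁻²⁵ M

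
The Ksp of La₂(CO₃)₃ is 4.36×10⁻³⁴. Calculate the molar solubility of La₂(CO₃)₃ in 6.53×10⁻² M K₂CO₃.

6.26×10⁻¹⁶ M

La₂(CO₃)₃(s) ⇌ 2 La³⁺(aq) + 3 CO₃²⁻(aq)
The solution already contains CO₃²⁻ at 6.53×10⁻² M. Let s be the molar solubility of La₂(CO₃)₃.
[CO₃²⁻] ≈ 6.53×10⁻² M (common ion dominates); [La³⁺] = 2s.
Ksp = [La³⁺]^2[CO₃²⁻]^3 = (2s)^2(6.53×10⁻²)^3
(2s)^2 = 4.36×10⁻³⁴ / (6.53×10⁻²)^3 = 1.57×10⁻³⁰
s = 6.26×10⁻¹⁶ M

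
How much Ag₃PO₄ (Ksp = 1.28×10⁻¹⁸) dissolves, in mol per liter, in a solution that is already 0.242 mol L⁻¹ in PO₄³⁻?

Ag₃PO₄(s) ⇌ 3 Ag⁺(aq) + PO₄³⁻(aq)
The solution already contains PO₄³⁻ at 0.242 mol L⁻¹. Let s be the molar solubility of Ag₃PO₄.
[PO₄³⁻] ≈ 0.242 mol L⁻¹ (common ion dominates); [Ag⁺] = 3s.
Ksp = [Ag⁺]^3[PO₄³⁻] = (3s)^3(0.242)
(3s)^3 = 1.28×10⁻¹⁸ / (0.242) = 5.29×10⁻¹⁸
s = 5.81×10⁻⁷ mol L⁻¹

5.81×10⁻⁷ M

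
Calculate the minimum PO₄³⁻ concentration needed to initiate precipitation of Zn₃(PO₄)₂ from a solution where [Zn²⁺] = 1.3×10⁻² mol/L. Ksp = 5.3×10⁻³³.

Each salt precipitates once Q = Ksp for that salt.
Zn₃(PO₄)₂(s) ⇌ 3 Zn²⁺(aq) + 2 PO₄³⁻(aq)
Ksp = [Zn²⁺]^3[PO₄³⁻]^2 = [PO₄³⁻]^2(1.3×10⁻²)^3
[PO₄³⁻]^2 = 5.3×10⁻³³ / (1.3×10⁻²)^3 = 2.4×10⁻²⁷
[PO₄³⁻] = 4.9×10⁻¹⁴ mol/L

4.9×10⁻¹⁴ M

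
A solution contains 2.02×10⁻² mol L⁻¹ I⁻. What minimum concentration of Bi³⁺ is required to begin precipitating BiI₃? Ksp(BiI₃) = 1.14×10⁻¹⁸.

1.38×10⁻¹³ M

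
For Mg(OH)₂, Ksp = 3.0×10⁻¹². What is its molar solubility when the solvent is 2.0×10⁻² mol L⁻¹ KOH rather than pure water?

7.5×10⁻⁹ M

Mg(OH)₂(s) ⇌ Mg²⁺(aq) + 2 OH⁻(aq)
The solution already contains OH⁻ at 2.0×10⁻² mol L⁻¹. Let s be the molar solubility of Mg(OH)₂.
[OH⁻] ≈ 2.0×10⁻² mol L⁻¹ (common ion dominates); [Mg²⁺] = s.
Ksp = [Mg²⁺][OH⁻]^2 = s(2.0×10⁻²)^2
s = 3.0×10⁻¹² / (2.0×10⁻²)^2 = 7.5×10⁻⁹
s = 7.5×10⁻⁹ mol L⁻¹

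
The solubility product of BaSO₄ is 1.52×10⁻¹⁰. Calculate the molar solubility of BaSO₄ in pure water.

1.23×10⁻⁵ M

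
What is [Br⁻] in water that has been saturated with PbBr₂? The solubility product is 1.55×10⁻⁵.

3.14×10⁻² M

PbBr₂(s) ⇌ Pb²⁺(aq) + 2 Br⁻(aq)
Call the molar solubility s, so that [Pb²⁺] = s and [Br⁻] = 2s.
Ksp = [Pb²⁺][Br⁻]^2 = s · (2s)^2 = 4s^3 = 1.55×10⁻⁵
s = 1.57×10⁻² M
[Br⁻] = 2s = 3.14×10⁻² M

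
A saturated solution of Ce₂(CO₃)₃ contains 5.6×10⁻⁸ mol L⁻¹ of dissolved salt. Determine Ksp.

Ksp = 5.9×10⁻³⁵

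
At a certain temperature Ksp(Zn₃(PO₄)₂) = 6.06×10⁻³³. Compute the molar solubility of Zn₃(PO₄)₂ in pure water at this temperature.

1.41×10⁻⁷ M

Zn₃(PO₄)₂(s) ⇌ 3 Zn²⁺(aq) + 2 PO₄³⁻(aq)
Call the molar solubility s, so that [Zn²⁺] = 3s and [PO₄³⁻] = 2s.
Ksp = [Zn²⁺]^3[PO₄³⁻]^2 = (3s)^3 · (2s)^2 = 108s^5
108s^5 = 6.06×10⁻³³  ⇒  s^5 = 5.61×10⁻³⁵
s = 1.41×10⁻⁷ mol/L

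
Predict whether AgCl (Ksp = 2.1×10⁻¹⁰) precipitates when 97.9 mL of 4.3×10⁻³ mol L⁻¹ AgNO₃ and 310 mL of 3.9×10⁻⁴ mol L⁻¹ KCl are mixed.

After mixing, V = 97.9 mL + 310 mL = 407.9 mL.
[Ag⁺] = (4.3×10⁻³)(97.9)/407.9 = 1.0×10⁻³ mol L⁻¹
[Cl⁻] = (3.9×10⁻⁴)(310)/407.9 = 3.0×10⁻⁴ mol L⁻¹
Q = [Ag⁺][Cl⁻] = 3.1×10⁻⁷
Q = 3.1×10⁻⁷ > Ksp = 2.1×10⁻¹⁰, so the solution is supersaturated and AgCl precipitates.

Yes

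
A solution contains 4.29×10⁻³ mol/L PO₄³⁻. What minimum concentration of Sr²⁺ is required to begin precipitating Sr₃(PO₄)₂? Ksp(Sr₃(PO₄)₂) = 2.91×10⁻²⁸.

2.51×10⁻⁸ M

Precipitation begins when Q = Ksp.
Sr₃(PO₄)₂(s) ⇌ 3 Sr²⁺(aq) + 2 PO₄³⁻(aq)
Ksp = [Sr²⁺]^3[PO₄³⁻]^2 = [Sr²⁺]^3(4.29×10⁻³)^2
[Sr²⁺]^3 = 2.91×10⁻²⁸ / (4.29×10⁻³)^2 = 1.58×10⁻²³
[Sr²⁺] = 2.51×10⁻⁸ mol/L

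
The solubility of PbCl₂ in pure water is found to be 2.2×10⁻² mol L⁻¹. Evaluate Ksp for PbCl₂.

PbCl₂(s) ⇌ Pb²⁺(aq) + 2 Cl⁻(aq)
For each mole of PbCl₂ that dissolves per liter, [Pb²⁺] = s and [Cl⁻] = 2s; let s denote this solubility.
Ksp = [Pb²⁺][Cl⁻]^2 = s · (2s)^2 = 4s^3
Ksp = 4 × (2.2×10⁻²)^3 = 4.3×10⁻⁵

Ksp = 4.3×10⁻⁵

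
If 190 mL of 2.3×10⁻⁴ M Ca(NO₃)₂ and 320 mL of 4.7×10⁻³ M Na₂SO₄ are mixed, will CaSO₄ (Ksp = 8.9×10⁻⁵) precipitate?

Total volume after mixing = 190 + 320 = 510 mL.
[Ca²⁺] = (2.3×10⁻⁴)(190)/510 = 8.6×10⁻⁵ M
[SO₄²⁻] = (4.7×10⁻³)(320)/510 = 2.9×10⁻³ M
Q = [Ca²⁺][SO₄²⁻] = 2.5×10⁻⁷
Since Q (2.5×10⁻⁷) is less than Ksp (8.9×10⁻⁵), no CaSO₄ precipitates.

No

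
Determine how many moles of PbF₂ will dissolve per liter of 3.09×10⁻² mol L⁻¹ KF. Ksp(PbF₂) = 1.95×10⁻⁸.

2.04×10⁻⁵ M

PbF₂(s) ⇌ Pb²⁺(aq) + 2 F⁻(aq)
F⁻ is already present at 3.09×10⁻² mol L⁻¹. If s mol/L of PbF₂ dissolves, [Pb²⁺] = s while [F⁻] ≈ 3.09×10⁻² mol L⁻¹.
Ksp = [Pb²⁺][F⁻]^2 = s(3.09×10⁻²)^2
s = 1.95×10⁻⁸ / (3.09×10⁻²)^2 = 2.04×10⁻⁵
s = 2.04×10⁻⁵ mol L⁻¹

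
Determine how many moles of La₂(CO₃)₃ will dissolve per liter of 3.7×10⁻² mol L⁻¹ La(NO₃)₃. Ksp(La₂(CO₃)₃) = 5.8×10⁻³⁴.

La₂(CO₃)₃(s) ⇌ 2 La³⁺(aq) + 3 CO₃²⁻(aq)
La³⁺ is already present at 3.7×10⁻² mol L⁻¹. If s mol/L of La₂(CO₃)₃ dissolves, [CO₃²⁻] = 3s while [La³⁺] ≈ 3.7×10⁻² mol L⁻¹.
Ksp = [La³⁺]^2[CO₃²⁻]^3 = (3.7×10⁻²)^2(3s)^3
(3s)^3 = 5.8×10⁻³⁴ / (3.7×10⁻²)^2 = 4.2×10⁻³¹
s = 2.5×10⁻¹¹ mol L⁻¹

2.5×10⁻¹¹ M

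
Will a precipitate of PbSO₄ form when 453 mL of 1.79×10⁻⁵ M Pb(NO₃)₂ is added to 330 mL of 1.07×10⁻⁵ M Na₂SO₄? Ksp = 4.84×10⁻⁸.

No

After mixing, V = 453 mL + 330 mL = 783 mL.
[Pb²⁺] = (1.79×10⁻⁵)(453)/783 = 1.04×10⁻⁵ M
[SO₄²⁻] = (1.07×10⁻⁵)(330)/783 = 4.51×10⁻⁶ M
Q = [Pb²⁺][SO₄²⁻] = 4.67×10⁻¹¹
Q = 4.67×10⁻¹¹ < Ksp = 4.84×10⁻⁸, so the solution is unsaturated and no precipitate forms.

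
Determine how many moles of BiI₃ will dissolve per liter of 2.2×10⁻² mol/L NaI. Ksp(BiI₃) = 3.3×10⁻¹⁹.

3.1×10⁻¹⁴ M

BiI₃(s) ⇌ Bi³⁺(aq) + 3 I⁻(aq)
The solution already contains I⁻ at 2.2×10⁻² mol/L. Let s be the molar solubility of BiI₃.
[I⁻] ≈ 2.2×10⁻² mol/L (common ion dominates); [Bi³⁺] = s.
Ksp = [Bi³⁺][I⁻]^3 = s(2.2×10⁻²)^3
s = 3.3×10⁻¹⁹ / (2.2×10⁻²)^3 = 3.1×10⁻¹⁴
s = 3.1×10⁻¹⁴ mol/L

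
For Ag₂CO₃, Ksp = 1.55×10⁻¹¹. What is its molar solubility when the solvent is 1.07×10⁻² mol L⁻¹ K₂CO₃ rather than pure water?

1.90×10⁻⁵ M

Ag₂CO₃(s) ⇌ 2 Ag⁺(aq) + CO₃²⁻(aq)
With CO₃²⁻ already at 1.07×10⁻² mol L⁻¹ and s small, take [CO₃²⁻] ≈ 1.07×10⁻² mol L⁻¹ and [Ag⁺] = 2s.
Ksp = [Ag⁺]^2[CO₃²⁻] = (2s)^2(1.07×10⁻²)
(2s)^2 = 1.55×10⁻¹¹ / (1.07×10⁻²) = 1.45×10⁻⁹
s = 1.90×10⁻⁵ mol L⁻¹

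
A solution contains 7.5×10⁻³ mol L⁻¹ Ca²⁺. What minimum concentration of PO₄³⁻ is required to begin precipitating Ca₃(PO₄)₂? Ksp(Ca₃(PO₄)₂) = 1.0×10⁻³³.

4.9×10⁻¹⁴ M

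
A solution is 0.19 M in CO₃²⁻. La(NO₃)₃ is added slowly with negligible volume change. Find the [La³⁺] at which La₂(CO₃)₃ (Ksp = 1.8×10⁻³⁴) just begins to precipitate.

1.6×10⁻¹⁶ M

Precipitation of each salt begins when its ion product equals Ksp.
La₂(CO₃)₃(s) ⇌ 2 La³⁺(aq) + 3 CO₃²⁻(aq)
Ksp = [La³⁺]^2[CO₃²⁻]^3 = [La³⁺]^2(0.19)^3
[La³⁺]^2 = 1.8×10⁻³⁴ / (0.19)^3 = 2.6×10⁻³²
[La³⁺] = 1.6×10⁻¹⁶ M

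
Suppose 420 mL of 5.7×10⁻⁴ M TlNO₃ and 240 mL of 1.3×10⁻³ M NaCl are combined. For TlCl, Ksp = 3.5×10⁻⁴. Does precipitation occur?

After mixing, V = 420 mL + 240 mL = 660 mL.
[Tl⁺] = (5.7×10⁻⁴)(420)/660 = 3.6×10⁻⁴ M
[Cl⁻] = (1.3×10⁻³)(240)/660 = 4.7×10⁻⁴ M
Q = [Tl⁺][Cl⁻] = 1.7×10⁻⁷
Q < Ksp (1.7×10⁻⁷ vs 3.5×10⁻⁴); the solution remains unsaturated and no precipitate forms.

No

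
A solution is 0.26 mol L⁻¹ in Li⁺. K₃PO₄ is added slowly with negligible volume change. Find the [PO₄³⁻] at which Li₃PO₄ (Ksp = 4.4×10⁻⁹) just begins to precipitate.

A salt starts to precipitate once the ion product Q reaches its Ksp.
Li₃PO₄(s) ⇌ 3 Li⁺(aq) + PO₄³⁻(aq)
Ksp = [Li⁺]^3[PO₄³⁻] = [PO₄³⁻](0.26)^3
[PO₄³⁻] = 4.4×10⁻⁹ / (0.26)^3 = 2.5×10⁻⁷
[PO₄³⁻] = 2.5×10⁻⁷ mol L⁻¹

2.5×10⁻⁷ M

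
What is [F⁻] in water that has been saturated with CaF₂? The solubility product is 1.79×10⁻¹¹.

CaF₂(s) ⇌ Ca²⁺(aq) + 2 F⁻(aq)
Let s be the molar solubility. Then [Ca²⁺] = s and [F⁻] = 2s.
Ksp = [Ca²⁺][F⁻]^2 = s · (2s)^2 = 4s^3 = 1.79×10⁻¹¹
s = 1.65×10⁻⁴ M
[F⁻] = 2s = 3.30×10⁻⁴ M

3.30×10⁻⁴ M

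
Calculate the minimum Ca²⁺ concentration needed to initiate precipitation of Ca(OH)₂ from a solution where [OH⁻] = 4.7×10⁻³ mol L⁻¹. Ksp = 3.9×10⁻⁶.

Each salt precipitates once Q = Ksp for that salt.
Ca(OH)₂(s) ⇌ Ca²⁺(aq) + 2 OH⁻(aq)
Ksp = [Ca²⁺][OH⁻]^2 = [Ca²⁺](4.7×10⁻³)^2
[Ca²⁺] = 3.9×10⁻⁶ / (4.7×10⁻³)^2 = 0.18
[Ca²⁺] = 0.18 mol L⁻¹

0.18 M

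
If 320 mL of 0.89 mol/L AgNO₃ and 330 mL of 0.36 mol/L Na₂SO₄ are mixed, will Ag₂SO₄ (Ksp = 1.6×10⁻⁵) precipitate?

Yes

Total volume after mixing = 320 + 330 = 650 mL.
[Ag⁺] = (0.89)(320)/650 = 0.44 mol/L
[SO₄²⁻] = (0.36)(330)/650 = 0.18 mol/L
Q = [Ag⁺]^2[SO₄²⁻] = 3.5×10⁻²
Since Q (3.5×10⁻²) exceeds Ksp (1.6×10⁻⁵), Ag₂SO₄ will precipitate.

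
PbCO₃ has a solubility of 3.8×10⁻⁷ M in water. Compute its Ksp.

PbCO₃(s) ⇌ Pb²⁺(aq) + CO₃²⁻(aq)
For each mole of PbCO₃ that dissolves per liter, [Pb²⁺] = s and [CO₃²⁻] = s; let s denote this solubility.
Ksp = [Pb²⁺][CO₃²⁻] = s · s = s^2
Ksp = (3.8×10⁻⁷)^2 = 1.4×10⁻¹³

Ksp = 1.4×10⁻¹³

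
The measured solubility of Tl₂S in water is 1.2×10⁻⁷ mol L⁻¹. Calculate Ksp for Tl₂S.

Tl₂S(s) ⇌ 2 Tl⁺(aq) + S²⁻(aq)
If s mol/L of Tl₂S dissolves, [Tl⁺] = 2s and [S²⁻] = s.
Ksp = [Tl⁺]^2[S²⁻] = (2s)^2 · s = 4s^3
Ksp = 4 × (1.2×10⁻⁷)^3 = 6.9×10⁻²¹

Ksp = 6.9×10⁻²¹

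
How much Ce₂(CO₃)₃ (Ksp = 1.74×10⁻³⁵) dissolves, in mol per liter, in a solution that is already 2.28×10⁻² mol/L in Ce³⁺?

1.07×10⁻¹¹ M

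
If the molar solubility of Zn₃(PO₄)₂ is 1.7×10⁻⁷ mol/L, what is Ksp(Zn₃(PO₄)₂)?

Ksp = 1.5×10⁻³²

Zn₃(PO₄)₂(s) ⇌ 3 Zn²⁺(aq) + 2 PO₄³⁻(aq)
If s mol/L of Zn₃(PO₄)₂ dissolves, [Zn²⁺] = 3s and [PO₄³⁻] = 2s.
Ksp = [Zn²⁺]^3[PO₄³⁻]^2 = (3s)^3 · (2s)^2 = 108s^5
Ksp = 108 × (1.7×10⁻⁷)^5 = 1.5×10⁻³²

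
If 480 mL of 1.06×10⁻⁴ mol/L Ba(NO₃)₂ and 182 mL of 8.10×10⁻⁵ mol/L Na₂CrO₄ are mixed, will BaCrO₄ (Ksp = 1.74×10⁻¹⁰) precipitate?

After mixing, V = 480 mL + 182 mL = 662 mL.
[Ba²⁺] = (1.06×10⁻⁴)(480)/662 = 7.69×10⁻⁵ mol/L
[CrO₄²⁻] = (8.10×10⁻⁵)(182)/662 = 2.23×10⁻⁵ mol/L
Q = [Ba²⁺][CrO₄²⁻] = 1.71×10⁻⁹
Q = 1.71×10⁻⁹ > Ksp = 1.74×10⁻¹⁰, so the solution is supersaturated and BaCrO₄ precipitates.

Yes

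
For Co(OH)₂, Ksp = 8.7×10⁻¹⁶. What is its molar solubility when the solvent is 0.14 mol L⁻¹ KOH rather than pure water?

Co(OH)₂(s) ⇌ Co²⁺(aq) + 2 OH⁻(aq)
The solution already contains OH⁻ at 0.14 mol L⁻¹. Let s be the molar solubility of Co(OH)₂.
[OH⁻] ≈ 0.14 mol L⁻¹ (common ion dominates); [Co²⁺] = s.
Ksp = [Co²⁺][OH⁻]^2 = s(0.14)^2
s = 8.7×10⁻¹⁶ / (0.14)^2 = 4.4×10⁻¹⁴
s = 4.4×10⁻¹⁴ mol L⁻¹

4.4×10⁻¹⁴ M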